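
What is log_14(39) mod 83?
53

Baby-step giant-step with step n = ⌈√83⌉ = 10.
Baby steps 14^j mod 83 (j:value) for j=0..9: 0:1, 1:14, 2:30, 3:5, 4:70, 5:67, 6:25, 7:18, 8:3, 9:42.
Giant-step multiplier: 14^(-10) ≡ 14^(82-10) = 14^72 ≡ 12 (mod 83).
Giant steps γ_i = 39·12^i mod 83: γ_0=39, γ_1=53, γ_2=55, γ_3=79, γ_4=35, γ_5=5 (in table at j=3).
x = i·n + j = 5·10 + 3 = 53.
Check: 14^53 ≡ 39 (mod 83).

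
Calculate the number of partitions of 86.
34262962

p(n) counts ways to write n as a sum of positive integers (order ignored).
Euler's pentagonal recurrence: p(k) = p(k-1) + p(k-2) - p(k-5) - p(k-7) + p(k-12) + p(k-15) - ... (offsets j(3j∓1)/2, signs ++--, p(0)=1, p(<0)=0).
DP table for k = 0..85: p(0)=1, p(1)=1, p(2)=2, p(3)=3, p(4)=5, p(5)=7, p(6)=11, p(7)=15, p(8)=22, p(9)=30, p(10)=42, p(11)=56, p(12)=77, p(13)=101, p(14)=135, p(15)=176, p(16)=231, p(17)=297, p(18)=385, p(19)=490, p(20)=627, p(21)=792, p(22)=1002, p(23)=1255, p(24)=1575, p(25)=1958, p(26)=2436, p(27)=3010, p(28)=3718, p(29)=4565, p(30)=5604, p(31)=6842, p(32)=8349, p(33)=10143, p(34)=12310, p(35)=14883, p(36)=17977, p(37)=21637, p(38)=26015, p(39)=31185, p(40)=37338, p(41)=44583, p(42)=53174, p(43)=63261, p(44)=75175, p(45)=89134, p(46)=105558, p(47)=124754, p(48)=147273, p(49)=173525, p(50)=204226, p(51)=239943, p(52)=281589, p(53)=329931, p(54)=386155, p(55)=451276, p(56)=526823, p(57)=614154, p(58)=715220, p(59)=831820, p(60)=966467, p(61)=1121505, p(62)=1300156, p(63)=1505499, p(64)=1741630, p(65)=2012558, p(66)=2323520, p(67)=2679689, p(68)=3087735, p(69)=3554345, p(70)=4087968, p(71)=4697205, p(72)=5392783, p(73)=6185689, p(74)=7089500, p(75)=8118264, p(76)=9289091, p(77)=10619863, p(78)=12132164, p(79)=13848650, p(80)=15796476, p(81)=18004327, p(82)=20506255, p(83)=23338469, p(84)=26543660, p(85)=30167357.
Final step: p(86) = p(85) + p(84) - p(81) - p(79) + p(74) + p(71) - p(64) - p(60) + p(51) + p(46) - p(35) - p(29) + p(16) + p(9)
= 30167357 + 26543660 - 18004327 - 13848650 + 7089500 + 4697205 - 1741630 - 966467 + 239943 + 105558 - 14883 - 4565 + 231 + 30
= 34262962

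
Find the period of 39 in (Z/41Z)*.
20

41 is prime, so ord(39) divides φ(41) = 40.
Divisors of 40: 1, 2, 4, 5, 8, 10, 20, 40.
Repeated squaring: 39^1 ≡ 39, 39^2 ≡ 4, 39^4 ≡ 16, 39^8 ≡ 10, 39^16 ≡ 18, 39^32 ≡ 37 (mod 41).
Test 39^d mod 41 for each divisor d in increasing order:
39^1 ≡ 39
39^2 ≡ 4
39^4 ≡ 16
39^5 = 39^4·39^1 ≡ 9
39^8 ≡ 10
39^10 = 39^8·39^2 ≡ 40
39^20 = 39^16·39^4 ≡ 1  ← first divisor giving 1
The order is 20.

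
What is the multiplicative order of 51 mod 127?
42

127 is prime, so ord(51) divides φ(127) = 126.
Divisors of 126: 1, 2, 3, 6, 7, 9, 14, 18, 21, 42, 63, 126.
Repeated squaring: 51^1 ≡ 51, 51^2 ≡ 61, 51^4 ≡ 38, 51^8 ≡ 47, 51^16 ≡ 50, 51^32 ≡ 87, 51^64 ≡ 76 (mod 127).
Test 51^d mod 127 for each divisor d in increasing order:
51^1 ≡ 51
51^2 ≡ 61
51^3 = 51^2·51^1 ≡ 63
51^6 = 51^4·51^2 ≡ 32
51^7 = 51^4·51^2·51^1 ≡ 108
51^9 = 51^8·51^1 ≡ 111
51^14 = 51^8·51^4·51^2 ≡ 107
51^18 = 51^16·51^2 ≡ 2
51^21 = 51^16·51^4·51^1 ≡ 126
51^42 = 51^32·51^8·51^2 ≡ 1  ← first divisor giving 1
The order is 42.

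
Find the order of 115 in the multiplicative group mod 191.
95

191 is prime, so ord(115) divides φ(191) = 190.
Divisors of 190: 1, 2, 5, 10, 19, 38, 95, 190.
Repeated squaring: 115^1 ≡ 115, 115^2 ≡ 46, 115^4 ≡ 15, 115^8 ≡ 34, 115^16 ≡ 10, 115^32 ≡ 100, 115^64 ≡ 68, 115^128 ≡ 40 (mod 191).
Test 115^d mod 191 for each divisor d in increasing order:
115^1 ≡ 115
115^2 ≡ 46
115^5 = 115^4·115^1 ≡ 6
115^10 = 115^8·115^2 ≡ 36
115^19 = 115^16·115^2·115^1 ≡ 184
115^38 = 115^32·115^4·115^2 ≡ 49
115^95 = 115^64·115^16·115^8·115^4·115^2·115^1 ≡ 1  ← first divisor giving 1
The order is 95.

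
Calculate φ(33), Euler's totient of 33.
20

33 = 3 × 11
φ(n) = n × ∏(1 - 1/p) for each prime p dividing n
φ(33) = 33 × (1 - 1/3) × (1 - 1/11) = 20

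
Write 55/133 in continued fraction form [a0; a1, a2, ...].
[0; 2, 2, 2, 1, 1, 4]

Euclidean algorithm steps:
55 = 0 × 133 + 55
133 = 2 × 55 + 23
55 = 2 × 23 + 9
23 = 2 × 9 + 5
9 = 1 × 5 + 4
5 = 1 × 4 + 1
4 = 4 × 1 + 0
Continued fraction: [0; 2, 2, 2, 1, 1, 4]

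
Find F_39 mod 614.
302

Matrix identity: Q^n = [[F_(n+1), F_n], [F_n, F_(n-1)]] with Q = [[1,1],[1,0]].
n = 39 = 100111₂. Square-and-multiply, entries mod 614:
Q^1 = [[1,1],[1,0]]
Q^2 = (Q^1)² = [[2,1],[1,1]]
Q^4 = (Q^2)² = [[5,3],[3,2]]
Q^9 = (Q^4)²·Q = [[55,34],[34,21]]
Q^19 = (Q^9)²·Q = [[11,497],[497,128]]
Q^39 = (Q^19)²·Q = [[3,302],[302,315]]
F_39 mod 614 = Q^39[0][1] = 302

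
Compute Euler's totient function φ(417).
276

417 = 3 × 139
φ(n) = n × ∏(1 - 1/p) for each prime p dividing n
φ(417) = 417 × (1 - 1/3) × (1 - 1/139) = 276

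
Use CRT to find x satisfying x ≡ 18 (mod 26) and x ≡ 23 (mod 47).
70

Using Chinese Remainder Theorem:
M = 26 × 47 = 1222
M1 = 47, M2 = 26
y1 = 47^(-1) mod 26 = 5
y2 = 26^(-1) mod 47 = 38
x = (18×47×5 + 23×26×38) mod 1222 = 70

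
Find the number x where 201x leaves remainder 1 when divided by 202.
201

gcd(201, 202) = 1, so the inverse exists.
Extended Euclidean algorithm on (202, 201):
202 = 1 × 201 + 1  ⟹  1 = (1)·202 + (-1)·201
So (-1)·201 ≡ 1 (mod 202), i.e. 201^(-1) ≡ -1 ≡ 201 (mod 202).
Check: 201 × 201 = 40401 ≡ 1 (mod 202)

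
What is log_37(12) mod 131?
24

Baby-step giant-step with step n = ⌈√131⌉ = 12.
Baby steps 37^j mod 131 (j:value) for j=0..11: 0:1, 1:37, 2:59, 3:87, 4:75, 5:24, 6:102, 7:106, 8:123, 9:97, 10:52, 11:90.
Giant-step multiplier: 37^(-12) ≡ 37^(130-12) = 37^118 ≡ 81 (mod 131).
Giant steps γ_i = 12·81^i mod 131: γ_0=12, γ_1=55, γ_2=1 (in table at j=0).
x = i·n + j = 2·12 + 0 = 24.
Check: 37^24 ≡ 12 (mod 131).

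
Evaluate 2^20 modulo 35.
11

Repeated squaring. Binary of 20 = 10100.
2^1 ≡ 2 (mod 35); 2^2 ≡ 4 (mod 35); 2^4 ≡ 16 (mod 35); 2^8 ≡ 11 (mod 35); 2^16 ≡ 16 (mod 35)
2^20 = 2^4 × 2^16 ≡ 11 (mod 35)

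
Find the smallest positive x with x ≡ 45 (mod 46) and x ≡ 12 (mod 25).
137

Using Chinese Remainder Theorem:
M = 46 × 25 = 1150
M1 = 25, M2 = 46
y1 = 25^(-1) mod 46 = 35
y2 = 46^(-1) mod 25 = 6
x = (45×25×35 + 12×46×6) mod 1150 = 137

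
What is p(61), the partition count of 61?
1121505

p(n) counts ways to write n as a sum of positive integers (order ignored).
Euler's pentagonal recurrence: p(k) = p(k-1) + p(k-2) - p(k-5) - p(k-7) + p(k-12) + p(k-15) - ... (offsets j(3j∓1)/2, signs ++--, p(0)=1, p(<0)=0).
DP table for k = 0..60: p(0)=1, p(1)=1, p(2)=2, p(3)=3, p(4)=5, p(5)=7, p(6)=11, p(7)=15, p(8)=22, p(9)=30, p(10)=42, p(11)=56, p(12)=77, p(13)=101, p(14)=135, p(15)=176, p(16)=231, p(17)=297, p(18)=385, p(19)=490, p(20)=627, p(21)=792, p(22)=1002, p(23)=1255, p(24)=1575, p(25)=1958, p(26)=2436, p(27)=3010, p(28)=3718, p(29)=4565, p(30)=5604, p(31)=6842, p(32)=8349, p(33)=10143, p(34)=12310, p(35)=14883, p(36)=17977, p(37)=21637, p(38)=26015, p(39)=31185, p(40)=37338, p(41)=44583, p(42)=53174, p(43)=63261, p(44)=75175, p(45)=89134, p(46)=105558, p(47)=124754, p(48)=147273, p(49)=173525, p(50)=204226, p(51)=239943, p(52)=281589, p(53)=329931, p(54)=386155, p(55)=451276, p(56)=526823, p(57)=614154, p(58)=715220, p(59)=831820, p(60)=966467.
Final step: p(61) = p(60) + p(59) - p(56) - p(54) + p(49) + p(46) - p(39) - p(35) + p(26) + p(21) - p(10) - p(4)
= 966467 + 831820 - 526823 - 386155 + 173525 + 105558 - 31185 - 14883 + 2436 + 792 - 42 - 5
= 1121505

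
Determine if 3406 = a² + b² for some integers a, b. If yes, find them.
Not possible

Factorization: 3406 = 2 × 13 × 131
By Fermat: n is sum of two squares iff every prime p ≡ 3 (mod 4) appears to even power.
Prime(s) ≡ 3 (mod 4) with odd exponent: [(131, 1)]
Therefore 3406 cannot be expressed as a² + b².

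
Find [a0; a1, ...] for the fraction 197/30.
[6; 1, 1, 3, 4]

Euclidean algorithm steps:
197 = 6 × 30 + 17
30 = 1 × 17 + 13
17 = 1 × 13 + 4
13 = 3 × 4 + 1
4 = 4 × 1 + 0
Continued fraction: [6; 1, 1, 3, 4]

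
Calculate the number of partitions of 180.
684957390936

p(n) counts ways to write n as a sum of positive integers (order ignored).
Euler's pentagonal recurrence: p(k) = p(k-1) + p(k-2) - p(k-5) - p(k-7) + p(k-12) + p(k-15) - ... (offsets j(3j∓1)/2, signs ++--, p(0)=1, p(<0)=0).
DP table for k = 0..179: p(0)=1, p(1)=1, p(2)=2, p(3)=3, p(4)=5, p(5)=7, p(6)=11, p(7)=15, p(8)=22, p(9)=30, p(10)=42, p(11)=56, p(12)=77, p(13)=101, p(14)=135, p(15)=176, p(16)=231, p(17)=297, p(18)=385, p(19)=490, p(20)=627, p(21)=792, p(22)=1002, p(23)=1255, p(24)=1575, p(25)=1958, p(26)=2436, p(27)=3010, p(28)=3718, p(29)=4565, p(30)=5604, p(31)=6842, p(32)=8349, p(33)=10143, p(34)=12310, p(35)=14883, p(36)=17977, p(37)=21637, p(38)=26015, p(39)=31185, p(40)=37338, p(41)=44583, p(42)=53174, p(43)=63261, p(44)=75175, p(45)=89134, p(46)=105558, p(47)=124754, p(48)=147273, p(49)=173525, p(50)=204226, p(51)=239943, p(52)=281589, p(53)=329931, p(54)=386155, p(55)=451276, p(56)=526823, p(57)=614154, p(58)=715220, p(59)=831820, p(60)=966467, p(61)=1121505, p(62)=1300156, p(63)=1505499, p(64)=1741630, p(65)=2012558, p(66)=2323520, p(67)=2679689, p(68)=3087735, p(69)=3554345, p(70)=4087968, p(71)=4697205, p(72)=5392783, p(73)=6185689, p(74)=7089500, p(75)=8118264, p(76)=9289091, p(77)=10619863, p(78)=12132164, p(79)=13848650, p(80)=15796476, p(81)=18004327, p(82)=20506255, p(83)=23338469, p(84)=26543660, p(85)=30167357, p(86)=34262962, p(87)=38887673, p(88)=44108109, p(89)=49995925, p(90)=56634173, p(91)=64112359, p(92)=72533807, p(93)=82010177, p(94)=92669720, p(95)=104651419, p(96)=118114304, p(97)=133230930, p(98)=150198136, p(99)=169229875, p(100)=190569292, p(101)=214481126, p(102)=241265379, p(103)=271248950, p(104)=304801365, p(105)=342325709, p(106)=384276336, p(107)=431149389, p(108)=483502844, p(109)=541946240, p(110)=607163746, p(111)=679903203, p(112)=761002156, p(113)=851376628, p(114)=952050665, p(115)=1064144451, p(116)=1188908248, p(117)=1327710076, p(118)=1482074143, p(119)=1653668665, p(120)=1844349560, p(121)=2056148051, p(122)=2291320912, p(123)=2552338241, p(124)=2841940500, p(125)=3163127352, p(126)=3519222692, p(127)=3913864295, p(128)=4351078600, p(129)=4835271870, p(130)=5371315400, p(131)=5964539504, p(132)=6620830889, p(133)=7346629512, p(134)=8149040695, p(135)=9035836076, p(136)=10015581680, p(137)=11097645016, p(138)=12292341831, p(139)=13610949895, p(140)=15065878135, p(141)=16670689208, p(142)=18440293320, p(143)=20390982757, p(144)=22540654445, p(145)=24908858009, p(146)=27517052599, p(147)=30388671978, p(148)=33549419497, p(149)=37027355200, p(150)=40853235313, p(151)=45060624582, p(152)=49686288421, p(153)=54770336324, p(154)=60356673280, p(155)=66493182097, p(156)=73232243759, p(157)=80630964769, p(158)=88751778802, p(159)=97662728555, p(160)=107438159466, p(161)=118159068427, p(162)=129913904637, p(163)=142798995930, p(164)=156919475295, p(165)=172389800255, p(166)=189334822579, p(167)=207890420102, p(168)=228204732751, p(169)=250438925115, p(170)=274768617130, p(171)=301384802048, p(172)=330495499613, p(173)=362326859895, p(174)=397125074750, p(175)=435157697830, p(176)=476715857290, p(177)=522115831195, p(178)=571701605655, p(179)=625846753120.
Final step: p(180) = p(179) + p(178) - p(175) - p(173) + p(168) + p(165) - p(158) - p(154) + p(145) + p(140) - p(129) - p(123) + p(110) + p(103) - p(88) - p(80) + p(63) + p(54) - p(35) - p(25) + p(4)
= 625846753120 + 571701605655 - 435157697830 - 362326859895 + 228204732751 + 172389800255 - 88751778802 - 60356673280 + 24908858009 + 15065878135 - 4835271870 - 2552338241 + 607163746 + 271248950 - 44108109 - 15796476 + 1505499 + 386155 - 14883 - 1958 + 5
= 684957390936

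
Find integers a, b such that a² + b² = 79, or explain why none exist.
Not possible

Factorization: 79 = 79
By Fermat: n is sum of two squares iff every prime p ≡ 3 (mod 4) appears to even power.
Prime(s) ≡ 3 (mod 4) with odd exponent: [(79, 1)]
Therefore 79 cannot be expressed as a² + b².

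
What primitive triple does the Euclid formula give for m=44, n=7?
(1887, 616, 1985)

Euclid's formula: a = m² - n², b = 2mn, c = m² + n²
m = 44, n = 7
a = 44² - 7² = 1936 - 49 = 1887
b = 2 × 44 × 7 = 616
c = 44² + 7² = 1936 + 49 = 1985
Verification: 1887² + 616² = 3560769 + 379456 = 3940225 = 1985² ✓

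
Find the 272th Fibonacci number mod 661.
449

Matrix identity: Q^n = [[F_(n+1), F_n], [F_n, F_(n-1)]] with Q = [[1,1],[1,0]].
n = 272 = 100010000₂. Square-and-multiply, entries mod 661:
Q^1 = [[1,1],[1,0]]
Q^2 = (Q^1)² = [[2,1],[1,1]]
Q^4 = (Q^2)² = [[5,3],[3,2]]
Q^8 = (Q^4)² = [[34,21],[21,13]]
Q^17 = (Q^8)²·Q = [[601,275],[275,326]]
Q^34 = (Q^17)² = [[566,440],[440,126]]
Q^68 = (Q^34)² = [[359,420],[420,600]]
Q^136 = (Q^68)² = [[560,231],[231,329]]
Q^272 = (Q^136)² = [[106,449],[449,318]]
F_272 mod 661 = Q^272[0][1] = 449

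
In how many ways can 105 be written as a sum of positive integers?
342325709

p(n) counts ways to write n as a sum of positive integers (order ignored).
Euler's pentagonal recurrence: p(k) = p(k-1) + p(k-2) - p(k-5) - p(k-7) + p(k-12) + p(k-15) - ... (offsets j(3j∓1)/2, signs ++--, p(0)=1, p(<0)=0).
DP table for k = 0..104: p(0)=1, p(1)=1, p(2)=2, p(3)=3, p(4)=5, p(5)=7, p(6)=11, p(7)=15, p(8)=22, p(9)=30, p(10)=42, p(11)=56, p(12)=77, p(13)=101, p(14)=135, p(15)=176, p(16)=231, p(17)=297, p(18)=385, p(19)=490, p(20)=627, p(21)=792, p(22)=1002, p(23)=1255, p(24)=1575, p(25)=1958, p(26)=2436, p(27)=3010, p(28)=3718, p(29)=4565, p(30)=5604, p(31)=6842, p(32)=8349, p(33)=10143, p(34)=12310, p(35)=14883, p(36)=17977, p(37)=21637, p(38)=26015, p(39)=31185, p(40)=37338, p(41)=44583, p(42)=53174, p(43)=63261, p(44)=75175, p(45)=89134, p(46)=105558, p(47)=124754, p(48)=147273, p(49)=173525, p(50)=204226, p(51)=239943, p(52)=281589, p(53)=329931, p(54)=386155, p(55)=451276, p(56)=526823, p(57)=614154, p(58)=715220, p(59)=831820, p(60)=966467, p(61)=1121505, p(62)=1300156, p(63)=1505499, p(64)=1741630, p(65)=2012558, p(66)=2323520, p(67)=2679689, p(68)=3087735, p(69)=3554345, p(70)=4087968, p(71)=4697205, p(72)=5392783, p(73)=6185689, p(74)=7089500, p(75)=8118264, p(76)=9289091, p(77)=10619863, p(78)=12132164, p(79)=13848650, p(80)=15796476, p(81)=18004327, p(82)=20506255, p(83)=23338469, p(84)=26543660, p(85)=30167357, p(86)=34262962, p(87)=38887673, p(88)=44108109, p(89)=49995925, p(90)=56634173, p(91)=64112359, p(92)=72533807, p(93)=82010177, p(94)=92669720, p(95)=104651419, p(96)=118114304, p(97)=133230930, p(98)=150198136, p(99)=169229875, p(100)=190569292, p(101)=214481126, p(102)=241265379, p(103)=271248950, p(104)=304801365.
Final step: p(105) = p(104) + p(103) - p(100) - p(98) + p(93) + p(90) - p(83) - p(79) + p(70) + p(65) - p(54) - p(48) + p(35) + p(28) - p(13) - p(5)
= 304801365 + 271248950 - 190569292 - 150198136 + 82010177 + 56634173 - 23338469 - 13848650 + 4087968 + 2012558 - 386155 - 147273 + 14883 + 3718 - 101 - 7
= 342325709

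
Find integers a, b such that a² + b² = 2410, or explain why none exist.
3² + 49² (a=3, b=49)

Factorization: 2410 = 2 × 5 × 241
By Fermat: n is sum of two squares iff every prime p ≡ 3 (mod 4) appears to even power.
All primes ≡ 3 (mod 4) appear to even power.
Search a = 0, 1, 2, … for 2410 - a² a perfect square: first hit at a = 3: 2410 - 9 = 2401 = 49².
2410 = 3² + 49² = 9 + 2401 ✓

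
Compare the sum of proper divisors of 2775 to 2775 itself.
deficient

Proper divisors of 2775: sum = 1 + 3 + 5 + 15 + 25 + 37 + 75 + 111 + 185 + 555 + 925 = 1937
Since 1937 < 2775, 2775 is deficient.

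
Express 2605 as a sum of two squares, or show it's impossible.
2² + 51² (a=2, b=51)

Factorization: 2605 = 5 × 521
By Fermat: n is sum of two squares iff every prime p ≡ 3 (mod 4) appears to even power.
All primes ≡ 3 (mod 4) appear to even power.
Search a = 0, 1, 2, … for 2605 - a² a perfect square: first hit at a = 2: 2605 - 4 = 2601 = 51².
2605 = 2² + 51² = 4 + 2601 ✓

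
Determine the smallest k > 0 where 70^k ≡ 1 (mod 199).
99

199 is prime, so ord(70) divides φ(199) = 198.
Divisors of 198: 1, 2, 3, 6, 9, 11, 18, 22, 33, 66, 99, 198.
Repeated squaring: 70^1 ≡ 70, 70^2 ≡ 124, 70^4 ≡ 53, 70^8 ≡ 23, 70^16 ≡ 131, 70^32 ≡ 47, 70^64 ≡ 20, 70^128 ≡ 2 (mod 199).
Test 70^d mod 199 for each divisor d in increasing order:
70^1 ≡ 70
70^2 ≡ 124
70^3 = 70^2·70^1 ≡ 123
70^6 = 70^4·70^2 ≡ 5
70^9 = 70^8·70^1 ≡ 18
70^11 = 70^8·70^2·70^1 ≡ 43
70^18 = 70^16·70^2 ≡ 125
70^22 = 70^16·70^4·70^2 ≡ 58
70^33 = 70^32·70^1 ≡ 106
70^66 = 70^64·70^2 ≡ 92
70^99 = 70^64·70^32·70^2·70^1 ≡ 1  ← first divisor giving 1
The order is 99.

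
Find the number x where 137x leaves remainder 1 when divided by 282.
35

gcd(137, 282) = 1, so the inverse exists.
Extended Euclidean algorithm on (282, 137):
282 = 2 × 137 + 8  ⟹  8 = (1)·282 + (-2)·137
137 = 17 × 8 + 1  ⟹  1 = (-17)·282 + (35)·137
So (35)·137 ≡ 1 (mod 282), i.e. 137^(-1) ≡ 35 (mod 282).
Check: 137 × 35 = 4795 ≡ 1 (mod 282)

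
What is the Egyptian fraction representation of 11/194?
1/18 + 1/873

Greedy algorithm:
11/194: ceiling(194/11) = 18, use 1/18
1/873: ceiling(873/1) = 873, use 1/873
Result: 11/194 = 1/18 + 1/873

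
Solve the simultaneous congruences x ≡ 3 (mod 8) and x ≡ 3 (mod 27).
3

Using Chinese Remainder Theorem:
M = 8 × 27 = 216
M1 = 27, M2 = 8
y1 = 27^(-1) mod 8 = 3
y2 = 8^(-1) mod 27 = 17
x = (3×27×3 + 3×8×17) mod 216 = 3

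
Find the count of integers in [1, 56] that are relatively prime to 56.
24

56 = 2^3 × 7
φ(n) = n × ∏(1 - 1/p) for each prime p dividing n
φ(56) = 56 × (1 - 1/2) × (1 - 1/7) = 24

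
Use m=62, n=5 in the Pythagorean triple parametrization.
(3819, 620, 3869)

Euclid's formula: a = m² - n², b = 2mn, c = m² + n²
m = 62, n = 5
a = 62² - 5² = 3844 - 25 = 3819
b = 2 × 62 × 5 = 620
c = 62² + 5² = 3844 + 25 = 3869
Verification: 3819² + 620² = 14584761 + 384400 = 14969161 = 3869² ✓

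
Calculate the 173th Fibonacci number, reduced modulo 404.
377

Matrix identity: Q^n = [[F_(n+1), F_n], [F_n, F_(n-1)]] with Q = [[1,1],[1,0]].
n = 173 = 10101101₂. Square-and-multiply, entries mod 404:
Q^1 = [[1,1],[1,0]]
Q^2 = (Q^1)² = [[2,1],[1,1]]
Q^5 = (Q^2)²·Q = [[8,5],[5,3]]
Q^10 = (Q^5)² = [[89,55],[55,34]]
Q^21 = (Q^10)²·Q = [[339,38],[38,301]]
Q^43 = (Q^21)²·Q = [[93,13],[13,80]]
Q^86 = (Q^43)² = [[334,229],[229,105]]
Q^173 = (Q^86)²·Q = [[312,377],[377,339]]
F_173 mod 404 = Q^173[0][1] = 377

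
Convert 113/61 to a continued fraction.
[1; 1, 5, 1, 3, 2]

Euclidean algorithm steps:
113 = 1 × 61 + 52
61 = 1 × 52 + 9
52 = 5 × 9 + 7
9 = 1 × 7 + 2
7 = 3 × 2 + 1
2 = 2 × 1 + 0
Continued fraction: [1; 1, 5, 1, 3, 2]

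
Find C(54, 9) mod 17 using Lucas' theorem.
0

Using Lucas' theorem:
Write n=54 and k=9 in base 17:
n in base 17: [3, 3]
k in base 17: [0, 9]
C(54,9) mod 17 = ∏ C(n_i, k_i) mod 17
Digit binomials (mod 17): C(3,0) = 1; C(3,9) = 0 (k_i > n_i)
Product: 1 × 0 = 0 ≡ 0 (mod 17)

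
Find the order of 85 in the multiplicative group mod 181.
180

181 is prime, so ord(85) divides φ(181) = 180.
Divisors of 180: 1, 2, 3, 4, 5, 6, 9, 10, 12, 15, 18, 20, 30, 36, 45, 60, 90, 180.
Repeated squaring: 85^1 ≡ 85, 85^2 ≡ 166, 85^4 ≡ 44, 85^8 ≡ 126, 85^16 ≡ 129, 85^32 ≡ 170, 85^64 ≡ 121, 85^128 ≡ 161 (mod 181).
Test 85^d mod 181 for each divisor d in increasing order:
85^1 ≡ 85
85^2 ≡ 166
85^3 = 85^2·85^1 ≡ 173
85^4 ≡ 44
85^5 = 85^4·85^1 ≡ 120
85^6 = 85^4·85^2 ≡ 64
85^9 = 85^8·85^1 ≡ 31
85^10 = 85^8·85^2 ≡ 101
85^12 = 85^8·85^4 ≡ 114
85^15 = 85^8·85^4·85^2·85^1 ≡ 174
85^18 = 85^16·85^2 ≡ 56
85^20 = 85^16·85^4 ≡ 65
85^30 = 85^16·85^8·85^4·85^2 ≡ 49
85^36 = 85^32·85^4 ≡ 59
85^45 = 85^32·85^8·85^4·85^1 ≡ 19
85^60 = 85^32·85^16·85^8·85^4 ≡ 48
85^90 = 85^64·85^16·85^8·85^2 ≡ 180
85^180 = 85^128·85^32·85^16·85^4 ≡ 1  ← first divisor giving 1
The order is 180.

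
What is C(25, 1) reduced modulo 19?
6

Using Lucas' theorem:
Write n=25 and k=1 in base 19:
n in base 19: [1, 6]
k in base 19: [0, 1]
C(25,1) mod 19 = ∏ C(n_i, k_i) mod 19
Digit binomials (mod 19): C(1,0) = 1; C(6,1) = 6
Product: 1 × 6 = 6 ≡ 6 (mod 19)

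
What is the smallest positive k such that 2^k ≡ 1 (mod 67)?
66

67 is prime, so ord(2) divides φ(67) = 66.
Divisors of 66: 1, 2, 3, 6, 11, 22, 33, 66.
Repeated squaring: 2^1 ≡ 2, 2^2 ≡ 4, 2^4 ≡ 16, 2^8 ≡ 55, 2^16 ≡ 10, 2^32 ≡ 33, 2^64 ≡ 17 (mod 67).
Test 2^d mod 67 for each divisor d in increasing order:
2^1 ≡ 2
2^2 ≡ 4
2^3 = 2^2·2^1 ≡ 8
2^6 = 2^4·2^2 ≡ 64
2^11 = 2^8·2^2·2^1 ≡ 38
2^22 = 2^16·2^4·2^2 ≡ 37
2^33 = 2^32·2^1 ≡ 66
2^66 = 2^64·2^2 ≡ 1  ← first divisor giving 1
The order is 66.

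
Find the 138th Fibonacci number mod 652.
284

Matrix identity: Q^n = [[F_(n+1), F_n], [F_n, F_(n-1)]] with Q = [[1,1],[1,0]].
n = 138 = 10001010₂. Square-and-multiply, entries mod 652:
Q^1 = [[1,1],[1,0]]
Q^2 = (Q^1)² = [[2,1],[1,1]]
Q^4 = (Q^2)² = [[5,3],[3,2]]
Q^8 = (Q^4)² = [[34,21],[21,13]]
Q^17 = (Q^8)²·Q = [[628,293],[293,335]]
Q^34 = (Q^17)² = [[361,495],[495,518]]
Q^69 = (Q^34)²·Q = [[15,446],[446,221]]
Q^138 = (Q^69)² = [[281,284],[284,649]]
F_138 mod 652 = Q^138[0][1] = 284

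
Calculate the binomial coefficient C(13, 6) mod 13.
0

Using Lucas' theorem:
Write n=13 and k=6 in base 13:
n in base 13: [1, 0]
k in base 13: [0, 6]
C(13,6) mod 13 = ∏ C(n_i, k_i) mod 13
Digit binomials (mod 13): C(1,0) = 1; C(0,6) = 0 (k_i > n_i)
Product: 1 × 0 = 0 ≡ 0 (mod 13)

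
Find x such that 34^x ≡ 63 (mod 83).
30

Baby-step giant-step with step n = ⌈√83⌉ = 10.
Baby steps 34^j mod 83 (j:value) for j=0..9: 0:1, 1:34, 2:77, 3:45, 4:36, 5:62, 6:33, 7:43, 8:51, 9:74.
Giant-step multiplier: 34^(-10) ≡ 34^(82-10) = 34^72 ≡ 16 (mod 83).
Giant steps γ_i = 63·16^i mod 83: γ_0=63, γ_1=12, γ_2=26, γ_3=1 (in table at j=0).
x = i·n + j = 3·10 + 0 = 30.
Check: 34^30 ≡ 63 (mod 83).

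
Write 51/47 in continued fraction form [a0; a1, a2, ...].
[1; 11, 1, 3]

Euclidean algorithm steps:
51 = 1 × 47 + 4
47 = 11 × 4 + 3
4 = 1 × 3 + 1
3 = 3 × 1 + 0
Continued fraction: [1; 11, 1, 3]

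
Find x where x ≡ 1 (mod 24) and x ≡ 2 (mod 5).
97

Using Chinese Remainder Theorem:
M = 24 × 5 = 120
M1 = 5, M2 = 24
y1 = 5^(-1) mod 24 = 5
y2 = 24^(-1) mod 5 = 4
x = (1×5×5 + 2×24×4) mod 120 = 97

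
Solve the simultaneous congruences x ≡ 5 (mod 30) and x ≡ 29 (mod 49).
1205

Using Chinese Remainder Theorem:
M = 30 × 49 = 1470
M1 = 49, M2 = 30
y1 = 49^(-1) mod 30 = 19
y2 = 30^(-1) mod 49 = 18
x = (5×49×19 + 29×30×18) mod 1470 = 1205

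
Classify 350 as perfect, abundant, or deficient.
abundant

Proper divisors of 350: sum = 1 + 2 + 5 + 7 + 10 + 14 + 25 + 35 + 50 + 70 + 175 = 394
Since 394 > 350, 350 is abundant.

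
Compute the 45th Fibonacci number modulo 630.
380

Matrix identity: Q^n = [[F_(n+1), F_n], [F_n, F_(n-1)]] with Q = [[1,1],[1,0]].
n = 45 = 101101₂. Square-and-multiply, entries mod 630:
Q^1 = [[1,1],[1,0]]
Q^2 = (Q^1)² = [[2,1],[1,1]]
Q^5 = (Q^2)²·Q = [[8,5],[5,3]]
Q^11 = (Q^5)²·Q = [[144,89],[89,55]]
Q^22 = (Q^11)² = [[307,71],[71,236]]
Q^45 = (Q^22)²·Q = [[503,380],[380,123]]
F_45 mod 630 = Q^45[0][1] = 380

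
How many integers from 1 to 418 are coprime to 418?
180

418 = 2 × 11 × 19
φ(n) = n × ∏(1 - 1/p) for each prime p dividing n
φ(418) = 418 × (1 - 1/2) × (1 - 1/11) × (1 - 1/19) = 180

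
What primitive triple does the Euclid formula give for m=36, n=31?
(335, 2232, 2257)

Euclid's formula: a = m² - n², b = 2mn, c = m² + n²
m = 36, n = 31
a = 36² - 31² = 1296 - 961 = 335
b = 2 × 36 × 31 = 2232
c = 36² + 31² = 1296 + 961 = 2257
Verification: 335² + 2232² = 112225 + 4981824 = 5094049 = 2257² ✓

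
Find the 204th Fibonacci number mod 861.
249

Matrix identity: Q^n = [[F_(n+1), F_n], [F_n, F_(n-1)]] with Q = [[1,1],[1,0]].
n = 204 = 11001100₂. Square-and-multiply, entries mod 861:
Q^1 = [[1,1],[1,0]]
Q^3 = (Q^1)²·Q = [[3,2],[2,1]]
Q^6 = (Q^3)² = [[13,8],[8,5]]
Q^12 = (Q^6)² = [[233,144],[144,89]]
Q^25 = (Q^12)²·Q = [[853,118],[118,735]]
Q^51 = (Q^25)²·Q = [[759,212],[212,547]]
Q^102 = (Q^51)² = [[244,491],[491,614]]
Q^204 = (Q^102)² = [[128,249],[249,740]]
F_204 mod 861 = Q^204[0][1] = 249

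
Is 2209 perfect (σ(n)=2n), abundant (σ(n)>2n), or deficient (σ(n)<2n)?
deficient

Proper divisors of 2209: sum = 1 + 47 = 48
Since 48 < 2209, 2209 is deficient.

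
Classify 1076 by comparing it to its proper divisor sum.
deficient

Proper divisors of 1076: sum = 1 + 2 + 4 + 269 + 538 = 814
Since 814 < 1076, 1076 is deficient.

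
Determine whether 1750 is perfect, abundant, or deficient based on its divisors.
abundant

Proper divisors of 1750: sum = 1 + 2 + 5 + 7 + 10 + 14 + 25 + 35 + 50 + 70 + 125 + 175 + 250 + 350 + 875 = 1994
Since 1994 > 1750, 1750 is abundant.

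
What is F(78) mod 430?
74

Matrix identity: Q^n = [[F_(n+1), F_n], [F_n, F_(n-1)]] with Q = [[1,1],[1,0]].
n = 78 = 1001110₂. Square-and-multiply, entries mod 430:
Q^1 = [[1,1],[1,0]]
Q^2 = (Q^1)² = [[2,1],[1,1]]
Q^4 = (Q^2)² = [[5,3],[3,2]]
Q^9 = (Q^4)²·Q = [[55,34],[34,21]]
Q^19 = (Q^9)²·Q = [[315,311],[311,4]]
Q^39 = (Q^19)²·Q = [[175,296],[296,309]]
Q^78 = (Q^39)² = [[421,74],[74,347]]
F_78 mod 430 = Q^78[0][1] = 74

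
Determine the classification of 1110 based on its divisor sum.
abundant

Proper divisors of 1110: sum = 1 + 2 + 3 + 5 + 6 + 10 + 15 + 30 + 37 + 74 + 111 + 185 + 222 + 370 + 555 = 1626
Since 1626 > 1110, 1110 is abundant.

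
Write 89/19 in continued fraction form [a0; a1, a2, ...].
[4; 1, 2, 6]

Euclidean algorithm steps:
89 = 4 × 19 + 13
19 = 1 × 13 + 6
13 = 2 × 6 + 1
6 = 6 × 1 + 0
Continued fraction: [4; 1, 2, 6]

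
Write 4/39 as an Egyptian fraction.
1/10 + 1/390

Greedy algorithm:
4/39: ceiling(39/4) = 10, use 1/10
1/390: ceiling(390/1) = 390, use 1/390
Result: 4/39 = 1/10 + 1/390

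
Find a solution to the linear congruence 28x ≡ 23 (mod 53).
x ≡ 33 (mod 53)

gcd(28, 53) = 1, which divides 23, so solutions exist.
Find 28^(-1) mod 53 by the extended Euclidean algorithm:
53 = 1 × 28 + 25  ⟹  25 = (1)·53 + (-1)·28
28 = 1 × 25 + 3  ⟹  3 = (-1)·53 + (2)·28
25 = 8 × 3 + 1  ⟹  1 = (9)·53 + (-17)·28
So (-17)·28 ≡ 1 (mod 53), i.e. 28^(-1) ≡ -17 ≡ 36 (mod 53).
x ≡ 36 × 23 = 828 ≡ 33 (mod 53).
Check: 28 × 33 = 924 ≡ 23 (mod 53).
Unique solution: x ≡ 33 (mod 53)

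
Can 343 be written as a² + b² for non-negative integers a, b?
Not possible

Factorization: 343 = 7^3
By Fermat: n is sum of two squares iff every prime p ≡ 3 (mod 4) appears to even power.
Prime(s) ≡ 3 (mod 4) with odd exponent: [(7, 3)]
Therefore 343 cannot be expressed as a² + b².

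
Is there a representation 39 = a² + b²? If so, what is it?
Not possible

Factorization: 39 = 3 × 13
By Fermat: n is sum of two squares iff every prime p ≡ 3 (mod 4) appears to even power.
Prime(s) ≡ 3 (mod 4) with odd exponent: [(3, 1)]
Therefore 39 cannot be expressed as a² + b².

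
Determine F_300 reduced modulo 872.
720

Matrix identity: Q^n = [[F_(n+1), F_n], [F_n, F_(n-1)]] with Q = [[1,1],[1,0]].
n = 300 = 100101100₂. Square-and-multiply, entries mod 872:
Q^1 = [[1,1],[1,0]]
Q^2 = (Q^1)² = [[2,1],[1,1]]
Q^4 = (Q^2)² = [[5,3],[3,2]]
Q^9 = (Q^4)²·Q = [[55,34],[34,21]]
Q^18 = (Q^9)² = [[693,840],[840,725]]
Q^37 = (Q^18)²·Q = [[769,801],[801,840]]
Q^75 = (Q^37)²·Q = [[819,826],[826,865]]
Q^150 = (Q^75)² = [[565,144],[144,421]]
Q^300 = (Q^150)² = [[753,720],[720,33]]
F_300 mod 872 = Q^300[0][1] = 720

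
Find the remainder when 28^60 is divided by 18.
10

Repeated squaring. Binary of 60 = 111100.
28^1 ≡ 10 (mod 18); 28^2 ≡ 10 (mod 18); 28^4 ≡ 10 (mod 18); 28^8 ≡ 10 (mod 18); 28^16 ≡ 10 (mod 18); 28^32 ≡ 10 (mod 18)
28^60 = 28^4 × 28^8 × 28^16 × 28^32 ≡ 10 (mod 18)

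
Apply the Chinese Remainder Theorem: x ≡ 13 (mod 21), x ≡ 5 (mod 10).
55

Using Chinese Remainder Theorem:
M = 21 × 10 = 210
M1 = 10, M2 = 21
y1 = 10^(-1) mod 21 = 19
y2 = 21^(-1) mod 10 = 1
x = (13×10×19 + 5×21×1) mod 210 = 55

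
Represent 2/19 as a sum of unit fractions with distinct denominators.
1/10 + 1/190

Greedy algorithm:
2/19: ceiling(19/2) = 10, use 1/10
1/190: ceiling(190/1) = 190, use 1/190
Result: 2/19 = 1/10 + 1/190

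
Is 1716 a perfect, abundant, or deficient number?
abundant

Proper divisors of 1716: sum = 1 + 2 + 3 + 4 + 6 + 11 + 12 + 13 + ... + 286 + 429 + 572 + 858 (23 divisors) = 2988
Since 2988 > 1716, 1716 is abundant.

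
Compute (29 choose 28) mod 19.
10

Using Lucas' theorem:
Write n=29 and k=28 in base 19:
n in base 19: [1, 10]
k in base 19: [1, 9]
C(29,28) mod 19 = ∏ C(n_i, k_i) mod 19
Digit binomials (mod 19): C(1,1) = 1; C(10,9) = 10
Product: 1 × 10 = 10 ≡ 10 (mod 19)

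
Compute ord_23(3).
11

23 is prime, so ord(3) divides φ(23) = 22.
Divisors of 22: 1, 2, 11, 22.
Repeated squaring: 3^1 ≡ 3, 3^2 ≡ 9, 3^4 ≡ 12, 3^8 ≡ 6, 3^16 ≡ 13 (mod 23).
Test 3^d mod 23 for each divisor d in increasing order:
3^1 ≡ 3
3^2 ≡ 9
3^11 = 3^8·3^2·3^1 ≡ 1  ← first divisor giving 1
The order is 11.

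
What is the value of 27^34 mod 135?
54

Repeated squaring. Binary of 34 = 100010.
27^1 ≡ 27 (mod 135); 27^2 ≡ 54 (mod 135); 27^4 ≡ 81 (mod 135); 27^8 ≡ 81 (mod 135); 27^16 ≡ 81 (mod 135); 27^32 ≡ 81 (mod 135)
27^34 = 27^2 × 27^32 ≡ 54 (mod 135)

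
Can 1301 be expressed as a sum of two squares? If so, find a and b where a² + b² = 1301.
25² + 26² (a=25, b=26)

Factorization: 1301 = 1301
By Fermat: n is sum of two squares iff every prime p ≡ 3 (mod 4) appears to even power.
All primes ≡ 3 (mod 4) appear to even power.
Search a = 0, 1, 2, … for 1301 - a² a perfect square: first hit at a = 25: 1301 - 625 = 676 = 26².
1301 = 25² + 26² = 625 + 676 ✓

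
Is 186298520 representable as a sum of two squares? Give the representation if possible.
Not possible

Factorization: 186298520 = 2^3 × 5 × 167^3
By Fermat: n is sum of two squares iff every prime p ≡ 3 (mod 4) appears to even power.
Prime(s) ≡ 3 (mod 4) with odd exponent: [(167, 3)]
Therefore 186298520 cannot be expressed as a² + b².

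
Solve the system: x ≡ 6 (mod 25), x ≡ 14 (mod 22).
256

Using Chinese Remainder Theorem:
M = 25 × 22 = 550
M1 = 22, M2 = 25
y1 = 22^(-1) mod 25 = 8
y2 = 25^(-1) mod 22 = 15
x = (6×22×8 + 14×25×15) mod 550 = 256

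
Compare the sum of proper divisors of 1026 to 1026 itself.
abundant

Proper divisors of 1026: sum = 1 + 2 + 3 + 6 + 9 + 18 + 19 + 27 + 38 + 54 + 57 + 114 + 171 + 342 + 513 = 1374
Since 1374 > 1026, 1026 is abundant.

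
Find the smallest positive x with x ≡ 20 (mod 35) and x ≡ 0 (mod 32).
160

Using Chinese Remainder Theorem:
M = 35 × 32 = 1120
M1 = 32, M2 = 35
y1 = 32^(-1) mod 35 = 23
y2 = 35^(-1) mod 32 = 11
x = (20×32×23 + 0×35×11) mod 1120 = 160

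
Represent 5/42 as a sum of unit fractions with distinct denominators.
1/9 + 1/126

Greedy algorithm:
5/42: ceiling(42/5) = 9, use 1/9
1/126: ceiling(126/1) = 126, use 1/126
Result: 5/42 = 1/9 + 1/126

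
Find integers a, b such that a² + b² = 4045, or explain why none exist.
18² + 61² (a=18, b=61)

Factorization: 4045 = 5 × 809
By Fermat: n is sum of two squares iff every prime p ≡ 3 (mod 4) appears to even power.
All primes ≡ 3 (mod 4) appear to even power.
Search a = 0, 1, 2, … for 4045 - a² a perfect square: first hit at a = 18: 4045 - 324 = 3721 = 61².
4045 = 18² + 61² = 324 + 3721 ✓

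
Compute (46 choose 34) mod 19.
0

Using Lucas' theorem:
Write n=46 and k=34 in base 19:
n in base 19: [2, 8]
k in base 19: [1, 15]
C(46,34) mod 19 = ∏ C(n_i, k_i) mod 19
Digit binomials (mod 19): C(2,1) = 2; C(8,15) = 0 (k_i > n_i)
Product: 2 × 0 = 0 ≡ 0 (mod 19)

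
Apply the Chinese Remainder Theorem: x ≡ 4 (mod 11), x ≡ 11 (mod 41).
257

Using Chinese Remainder Theorem:
M = 11 × 41 = 451
M1 = 41, M2 = 11
y1 = 41^(-1) mod 11 = 7
y2 = 11^(-1) mod 41 = 15
x = (4×41×7 + 11×11×15) mod 451 = 257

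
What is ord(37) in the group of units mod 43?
6

43 is prime, so ord(37) divides φ(43) = 42.
Divisors of 42: 1, 2, 3, 6, 7, 14, 21, 42.
Repeated squaring: 37^1 ≡ 37, 37^2 ≡ 36, 37^4 ≡ 6, 37^8 ≡ 36, 37^16 ≡ 6, 37^32 ≡ 36 (mod 43).
Test 37^d mod 43 for each divisor d in increasing order:
37^1 ≡ 37
37^2 ≡ 36
37^3 = 37^2·37^1 ≡ 42
37^6 = 37^4·37^2 ≡ 1  ← first divisor giving 1
The order is 6.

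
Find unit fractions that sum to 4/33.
1/9 + 1/99

Greedy algorithm:
4/33: ceiling(33/4) = 9, use 1/9
1/99: ceiling(99/1) = 99, use 1/99
Result: 4/33 = 1/9 + 1/99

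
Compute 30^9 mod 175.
50

Repeated squaring. Binary of 9 = 1001.
30^1 ≡ 30 (mod 175); 30^2 ≡ 25 (mod 175); 30^4 ≡ 100 (mod 175); 30^8 ≡ 25 (mod 175)
30^9 = 30^1 × 30^8 ≡ 50 (mod 175)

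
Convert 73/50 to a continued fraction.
[1; 2, 5, 1, 3]

Euclidean algorithm steps:
73 = 1 × 50 + 23
50 = 2 × 23 + 4
23 = 5 × 4 + 3
4 = 1 × 3 + 1
3 = 3 × 1 + 0
Continued fraction: [1; 2, 5, 1, 3]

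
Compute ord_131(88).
130

131 is prime, so ord(88) divides φ(131) = 130.
Divisors of 130: 1, 2, 5, 10, 13, 26, 65, 130.
Repeated squaring: 88^1 ≡ 88, 88^2 ≡ 15, 88^4 ≡ 94, 88^8 ≡ 59, 88^16 ≡ 75, 88^32 ≡ 123, 88^64 ≡ 64, 88^128 ≡ 35 (mod 131).
Test 88^d mod 131 for each divisor d in increasing order:
88^1 ≡ 88
88^2 ≡ 15
88^5 = 88^4·88^1 ≡ 19
88^10 = 88^8·88^2 ≡ 99
88^13 = 88^8·88^4·88^1 ≡ 73
88^26 = 88^16·88^8·88^2 ≡ 89
88^65 = 88^64·88^1 ≡ 130
88^130 = 88^128·88^2 ≡ 1  ← first divisor giving 1
The order is 130.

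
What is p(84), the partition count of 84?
26543660

p(n) counts ways to write n as a sum of positive integers (order ignored).
Euler's pentagonal recurrence: p(k) = p(k-1) + p(k-2) - p(k-5) - p(k-7) + p(k-12) + p(k-15) - ... (offsets j(3j∓1)/2, signs ++--, p(0)=1, p(<0)=0).
DP table for k = 0..83: p(0)=1, p(1)=1, p(2)=2, p(3)=3, p(4)=5, p(5)=7, p(6)=11, p(7)=15, p(8)=22, p(9)=30, p(10)=42, p(11)=56, p(12)=77, p(13)=101, p(14)=135, p(15)=176, p(16)=231, p(17)=297, p(18)=385, p(19)=490, p(20)=627, p(21)=792, p(22)=1002, p(23)=1255, p(24)=1575, p(25)=1958, p(26)=2436, p(27)=3010, p(28)=3718, p(29)=4565, p(30)=5604, p(31)=6842, p(32)=8349, p(33)=10143, p(34)=12310, p(35)=14883, p(36)=17977, p(37)=21637, p(38)=26015, p(39)=31185, p(40)=37338, p(41)=44583, p(42)=53174, p(43)=63261, p(44)=75175, p(45)=89134, p(46)=105558, p(47)=124754, p(48)=147273, p(49)=173525, p(50)=204226, p(51)=239943, p(52)=281589, p(53)=329931, p(54)=386155, p(55)=451276, p(56)=526823, p(57)=614154, p(58)=715220, p(59)=831820, p(60)=966467, p(61)=1121505, p(62)=1300156, p(63)=1505499, p(64)=1741630, p(65)=2012558, p(66)=2323520, p(67)=2679689, p(68)=3087735, p(69)=3554345, p(70)=4087968, p(71)=4697205, p(72)=5392783, p(73)=6185689, p(74)=7089500, p(75)=8118264, p(76)=9289091, p(77)=10619863, p(78)=12132164, p(79)=13848650, p(80)=15796476, p(81)=18004327, p(82)=20506255, p(83)=23338469.
Final step: p(84) = p(83) + p(82) - p(79) - p(77) + p(72) + p(69) - p(62) - p(58) + p(49) + p(44) - p(33) - p(27) + p(14) + p(7)
= 23338469 + 20506255 - 13848650 - 10619863 + 5392783 + 3554345 - 1300156 - 715220 + 173525 + 75175 - 10143 - 3010 + 135 + 15
= 26543660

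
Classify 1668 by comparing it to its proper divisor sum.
abundant

Proper divisors of 1668: sum = 1 + 2 + 3 + 4 + 6 + 12 + 139 + 278 + 417 + 556 + 834 = 2252
Since 2252 > 1668, 1668 is abundant.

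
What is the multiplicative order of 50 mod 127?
21

127 is prime, so ord(50) divides φ(127) = 126.
Divisors of 126: 1, 2, 3, 6, 7, 9, 14, 18, 21, 42, 63, 126.
Repeated squaring: 50^1 ≡ 50, 50^2 ≡ 87, 50^4 ≡ 76, 50^8 ≡ 61, 50^16 ≡ 38, 50^32 ≡ 47, 50^64 ≡ 50 (mod 127).
Test 50^d mod 127 for each divisor d in increasing order:
50^1 ≡ 50
50^2 ≡ 87
50^3 = 50^2·50^1 ≡ 32
50^6 = 50^4·50^2 ≡ 8
50^7 = 50^4·50^2·50^1 ≡ 19
50^9 = 50^8·50^1 ≡ 2
50^14 = 50^8·50^4·50^2 ≡ 107
50^18 = 50^16·50^2 ≡ 4
50^21 = 50^16·50^4·50^1 ≡ 1  ← first divisor giving 1
The order is 21.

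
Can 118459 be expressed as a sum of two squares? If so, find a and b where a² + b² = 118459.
Not possible

Factorization: 118459 = 11^3 × 89
By Fermat: n is sum of two squares iff every prime p ≡ 3 (mod 4) appears to even power.
Prime(s) ≡ 3 (mod 4) with odd exponent: [(11, 3)]
Therefore 118459 cannot be expressed as a² + b².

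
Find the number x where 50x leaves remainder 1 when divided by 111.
20

gcd(50, 111) = 1, so the inverse exists.
Extended Euclidean algorithm on (111, 50):
111 = 2 × 50 + 11  ⟹  11 = (1)·111 + (-2)·50
50 = 4 × 11 + 6  ⟹  6 = (-4)·111 + (9)·50
11 = 1 × 6 + 5  ⟹  5 = (5)·111 + (-11)·50
6 = 1 × 5 + 1  ⟹  1 = (-9)·111 + (20)·50
So (20)·50 ≡ 1 (mod 111), i.e. 50^(-1) ≡ 20 (mod 111).
Check: 50 × 20 = 1000 ≡ 1 (mod 111)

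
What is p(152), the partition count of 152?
49686288421

p(n) counts ways to write n as a sum of positive integers (order ignored).
Euler's pentagonal recurrence: p(k) = p(k-1) + p(k-2) - p(k-5) - p(k-7) + p(k-12) + p(k-15) - ... (offsets j(3j∓1)/2, signs ++--, p(0)=1, p(<0)=0).
DP table for k = 0..151: p(0)=1, p(1)=1, p(2)=2, p(3)=3, p(4)=5, p(5)=7, p(6)=11, p(7)=15, p(8)=22, p(9)=30, p(10)=42, p(11)=56, p(12)=77, p(13)=101, p(14)=135, p(15)=176, p(16)=231, p(17)=297, p(18)=385, p(19)=490, p(20)=627, p(21)=792, p(22)=1002, p(23)=1255, p(24)=1575, p(25)=1958, p(26)=2436, p(27)=3010, p(28)=3718, p(29)=4565, p(30)=5604, p(31)=6842, p(32)=8349, p(33)=10143, p(34)=12310, p(35)=14883, p(36)=17977, p(37)=21637, p(38)=26015, p(39)=31185, p(40)=37338, p(41)=44583, p(42)=53174, p(43)=63261, p(44)=75175, p(45)=89134, p(46)=105558, p(47)=124754, p(48)=147273, p(49)=173525, p(50)=204226, p(51)=239943, p(52)=281589, p(53)=329931, p(54)=386155, p(55)=451276, p(56)=526823, p(57)=614154, p(58)=715220, p(59)=831820, p(60)=966467, p(61)=1121505, p(62)=1300156, p(63)=1505499, p(64)=1741630, p(65)=2012558, p(66)=2323520, p(67)=2679689, p(68)=3087735, p(69)=3554345, p(70)=4087968, p(71)=4697205, p(72)=5392783, p(73)=6185689, p(74)=7089500, p(75)=8118264, p(76)=9289091, p(77)=10619863, p(78)=12132164, p(79)=13848650, p(80)=15796476, p(81)=18004327, p(82)=20506255, p(83)=23338469, p(84)=26543660, p(85)=30167357, p(86)=34262962, p(87)=38887673, p(88)=44108109, p(89)=49995925, p(90)=56634173, p(91)=64112359, p(92)=72533807, p(93)=82010177, p(94)=92669720, p(95)=104651419, p(96)=118114304, p(97)=133230930, p(98)=150198136, p(99)=169229875, p(100)=190569292, p(101)=214481126, p(102)=241265379, p(103)=271248950, p(104)=304801365, p(105)=342325709, p(106)=384276336, p(107)=431149389, p(108)=483502844, p(109)=541946240, p(110)=607163746, p(111)=679903203, p(112)=761002156, p(113)=851376628, p(114)=952050665, p(115)=1064144451, p(116)=1188908248, p(117)=1327710076, p(118)=1482074143, p(119)=1653668665, p(120)=1844349560, p(121)=2056148051, p(122)=2291320912, p(123)=2552338241, p(124)=2841940500, p(125)=3163127352, p(126)=3519222692, p(127)=3913864295, p(128)=4351078600, p(129)=4835271870, p(130)=5371315400, p(131)=5964539504, p(132)=6620830889, p(133)=7346629512, p(134)=8149040695, p(135)=9035836076, p(136)=10015581680, p(137)=11097645016, p(138)=12292341831, p(139)=13610949895, p(140)=15065878135, p(141)=16670689208, p(142)=18440293320, p(143)=20390982757, p(144)=22540654445, p(145)=24908858009, p(146)=27517052599, p(147)=30388671978, p(148)=33549419497, p(149)=37027355200, p(150)=40853235313, p(151)=45060624582.
Final step: p(152) = p(151) + p(150) - p(147) - p(145) + p(140) + p(137) - p(130) - p(126) + p(117) + p(112) - p(101) - p(95) + p(82) + p(75) - p(60) - p(52) + p(35) + p(26) - p(7)
= 45060624582 + 40853235313 - 30388671978 - 24908858009 + 15065878135 + 11097645016 - 5371315400 - 3519222692 + 1327710076 + 761002156 - 214481126 - 104651419 + 20506255 + 8118264 - 966467 - 281589 + 14883 + 2436 - 15
= 49686288421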